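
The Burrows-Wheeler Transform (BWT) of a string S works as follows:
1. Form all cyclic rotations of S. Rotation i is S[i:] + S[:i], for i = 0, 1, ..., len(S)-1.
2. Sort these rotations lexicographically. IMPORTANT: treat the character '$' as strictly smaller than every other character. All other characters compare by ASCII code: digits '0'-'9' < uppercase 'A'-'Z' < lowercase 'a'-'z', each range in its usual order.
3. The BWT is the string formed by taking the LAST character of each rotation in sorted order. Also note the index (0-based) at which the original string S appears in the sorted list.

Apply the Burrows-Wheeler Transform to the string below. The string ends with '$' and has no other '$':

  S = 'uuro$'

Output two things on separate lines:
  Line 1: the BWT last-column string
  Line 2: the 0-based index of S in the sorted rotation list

All 5 rotations (rotation i = S[i:]+S[:i]):
  rot[0] = uuro$
  rot[1] = uro$u
  rot[2] = ro$uu
  rot[3] = o$uur
  rot[4] = $uuro
Sorted (with $ < everything):
  sorted[0] = $uuro  (last char: 'o')
  sorted[1] = o$uur  (last char: 'r')
  sorted[2] = ro$uu  (last char: 'u')
  sorted[3] = uro$u  (last char: 'u')
  sorted[4] = uuro$  (last char: '$')
Last column: oruu$
Original string S is at sorted index 4

Answer: oruu$
4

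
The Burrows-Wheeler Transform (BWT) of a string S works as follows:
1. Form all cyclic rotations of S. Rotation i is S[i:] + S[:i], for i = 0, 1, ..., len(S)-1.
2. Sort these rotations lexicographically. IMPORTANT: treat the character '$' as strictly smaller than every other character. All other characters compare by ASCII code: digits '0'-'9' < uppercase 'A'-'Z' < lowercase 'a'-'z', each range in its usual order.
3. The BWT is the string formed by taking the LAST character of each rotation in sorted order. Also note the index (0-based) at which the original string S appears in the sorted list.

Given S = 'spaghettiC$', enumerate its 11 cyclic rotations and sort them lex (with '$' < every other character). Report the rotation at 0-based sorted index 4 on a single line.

Answer: ghettiC$spa

Derivation:
All 11 rotations (rotation i = S[i:]+S[:i]):
  rot[0] = spaghettiC$
  rot[1] = paghettiC$s
  rot[2] = aghettiC$sp
  rot[3] = ghettiC$spa
  rot[4] = hettiC$spag
  rot[5] = ettiC$spagh
  rot[6] = ttiC$spaghe
  rot[7] = tiC$spaghet
  rot[8] = iC$spaghett
  rot[9] = C$spaghetti
  rot[10] = $spaghettiC
Sorted (with $ < everything):
  sorted[0] = $spaghettiC
  sorted[1] = C$spaghetti
  sorted[2] = aghettiC$sp
  sorted[3] = ettiC$spagh
  sorted[4] = ghettiC$spa
  sorted[5] = hettiC$spag
  sorted[6] = iC$spaghett
  sorted[7] = paghettiC$s
  sorted[8] = spaghettiC$
  sorted[9] = tiC$spaghet
  sorted[10] = ttiC$spaghe
sorted[4] = ghettiC$spa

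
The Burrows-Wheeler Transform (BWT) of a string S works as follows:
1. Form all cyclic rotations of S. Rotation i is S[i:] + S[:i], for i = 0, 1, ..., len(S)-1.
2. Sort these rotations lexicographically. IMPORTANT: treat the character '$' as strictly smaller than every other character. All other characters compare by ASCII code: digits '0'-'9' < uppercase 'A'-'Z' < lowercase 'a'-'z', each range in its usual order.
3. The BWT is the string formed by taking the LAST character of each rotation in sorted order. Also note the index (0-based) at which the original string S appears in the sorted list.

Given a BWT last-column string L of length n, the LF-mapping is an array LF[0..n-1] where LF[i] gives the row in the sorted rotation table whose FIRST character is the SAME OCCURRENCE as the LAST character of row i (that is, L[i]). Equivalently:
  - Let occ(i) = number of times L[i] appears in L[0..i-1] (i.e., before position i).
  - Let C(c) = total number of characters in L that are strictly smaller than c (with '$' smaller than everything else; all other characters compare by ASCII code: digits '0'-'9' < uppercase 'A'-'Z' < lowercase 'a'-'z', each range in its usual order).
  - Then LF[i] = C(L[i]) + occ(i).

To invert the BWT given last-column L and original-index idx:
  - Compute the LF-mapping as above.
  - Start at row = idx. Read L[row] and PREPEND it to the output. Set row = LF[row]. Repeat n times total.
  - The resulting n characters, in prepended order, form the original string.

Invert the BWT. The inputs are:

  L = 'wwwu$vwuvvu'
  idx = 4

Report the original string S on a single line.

Answer: vvwuuwvwuw$

Derivation:
LF mapping: 7 8 9 1 0 4 10 2 5 6 3
Walk LF starting at row 4, prepending L[row]:
  step 1: row=4, L[4]='$', prepend. Next row=LF[4]=0
  step 2: row=0, L[0]='w', prepend. Next row=LF[0]=7
  step 3: row=7, L[7]='u', prepend. Next row=LF[7]=2
  step 4: row=2, L[2]='w', prepend. Next row=LF[2]=9
  step 5: row=9, L[9]='v', prepend. Next row=LF[9]=6
  step 6: row=6, L[6]='w', prepend. Next row=LF[6]=10
  step 7: row=10, L[10]='u', prepend. Next row=LF[10]=3
  step 8: row=3, L[3]='u', prepend. Next row=LF[3]=1
  step 9: row=1, L[1]='w', prepend. Next row=LF[1]=8
  step 10: row=8, L[8]='v', prepend. Next row=LF[8]=5
  step 11: row=5, L[5]='v', prepend. Next row=LF[5]=4
Reversed output: vvwuuwvwuw$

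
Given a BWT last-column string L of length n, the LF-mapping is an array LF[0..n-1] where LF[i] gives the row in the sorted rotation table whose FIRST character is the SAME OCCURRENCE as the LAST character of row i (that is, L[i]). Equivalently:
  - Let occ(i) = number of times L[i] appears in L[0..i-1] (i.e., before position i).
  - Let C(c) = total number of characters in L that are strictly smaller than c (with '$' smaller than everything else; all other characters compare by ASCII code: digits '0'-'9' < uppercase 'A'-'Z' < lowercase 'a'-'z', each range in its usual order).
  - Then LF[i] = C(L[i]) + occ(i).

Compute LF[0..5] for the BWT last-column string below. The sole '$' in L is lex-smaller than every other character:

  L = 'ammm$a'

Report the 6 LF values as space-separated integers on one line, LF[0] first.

Char counts: '$':1, 'a':2, 'm':3
C (first-col start): C('$')=0, C('a')=1, C('m')=3
L[0]='a': occ=0, LF[0]=C('a')+0=1+0=1
L[1]='m': occ=0, LF[1]=C('m')+0=3+0=3
L[2]='m': occ=1, LF[2]=C('m')+1=3+1=4
L[3]='m': occ=2, LF[3]=C('m')+2=3+2=5
L[4]='$': occ=0, LF[4]=C('$')+0=0+0=0
L[5]='a': occ=1, LF[5]=C('a')+1=1+1=2

Answer: 1 3 4 5 0 2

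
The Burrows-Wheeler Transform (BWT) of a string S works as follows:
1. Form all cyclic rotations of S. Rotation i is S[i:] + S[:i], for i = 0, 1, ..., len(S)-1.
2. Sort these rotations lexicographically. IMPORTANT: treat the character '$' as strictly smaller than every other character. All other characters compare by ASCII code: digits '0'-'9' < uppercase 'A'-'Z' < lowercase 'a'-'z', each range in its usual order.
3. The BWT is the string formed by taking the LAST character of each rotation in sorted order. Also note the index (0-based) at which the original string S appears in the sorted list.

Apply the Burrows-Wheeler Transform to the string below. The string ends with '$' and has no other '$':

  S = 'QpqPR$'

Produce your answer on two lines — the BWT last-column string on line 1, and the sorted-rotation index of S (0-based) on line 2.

All 6 rotations (rotation i = S[i:]+S[:i]):
  rot[0] = QpqPR$
  rot[1] = pqPR$Q
  rot[2] = qPR$Qp
  rot[3] = PR$Qpq
  rot[4] = R$QpqP
  rot[5] = $QpqPR
Sorted (with $ < everything):
  sorted[0] = $QpqPR  (last char: 'R')
  sorted[1] = PR$Qpq  (last char: 'q')
  sorted[2] = QpqPR$  (last char: '$')
  sorted[3] = R$QpqP  (last char: 'P')
  sorted[4] = pqPR$Q  (last char: 'Q')
  sorted[5] = qPR$Qp  (last char: 'p')
Last column: Rq$PQp
Original string S is at sorted index 2

Answer: Rq$PQp
2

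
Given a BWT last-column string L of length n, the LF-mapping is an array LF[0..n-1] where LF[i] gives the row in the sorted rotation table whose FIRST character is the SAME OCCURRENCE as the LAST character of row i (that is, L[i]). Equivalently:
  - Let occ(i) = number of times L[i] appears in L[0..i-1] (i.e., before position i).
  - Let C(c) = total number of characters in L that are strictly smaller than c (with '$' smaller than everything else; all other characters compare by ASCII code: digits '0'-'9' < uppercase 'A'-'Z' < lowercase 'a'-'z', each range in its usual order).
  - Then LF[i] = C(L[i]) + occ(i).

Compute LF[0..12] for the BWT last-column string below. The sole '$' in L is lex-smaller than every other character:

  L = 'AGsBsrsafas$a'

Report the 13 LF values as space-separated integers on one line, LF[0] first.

Char counts: '$':1, 'A':1, 'B':1, 'G':1, 'a':3, 'f':1, 'r':1, 's':4
C (first-col start): C('$')=0, C('A')=1, C('B')=2, C('G')=3, C('a')=4, C('f')=7, C('r')=8, C('s')=9
L[0]='A': occ=0, LF[0]=C('A')+0=1+0=1
L[1]='G': occ=0, LF[1]=C('G')+0=3+0=3
L[2]='s': occ=0, LF[2]=C('s')+0=9+0=9
L[3]='B': occ=0, LF[3]=C('B')+0=2+0=2
L[4]='s': occ=1, LF[4]=C('s')+1=9+1=10
L[5]='r': occ=0, LF[5]=C('r')+0=8+0=8
L[6]='s': occ=2, LF[6]=C('s')+2=9+2=11
L[7]='a': occ=0, LF[7]=C('a')+0=4+0=4
L[8]='f': occ=0, LF[8]=C('f')+0=7+0=7
L[9]='a': occ=1, LF[9]=C('a')+1=4+1=5
L[10]='s': occ=3, LF[10]=C('s')+3=9+3=12
L[11]='$': occ=0, LF[11]=C('$')+0=0+0=0
L[12]='a': occ=2, LF[12]=C('a')+2=4+2=6

Answer: 1 3 9 2 10 8 11 4 7 5 12 0 6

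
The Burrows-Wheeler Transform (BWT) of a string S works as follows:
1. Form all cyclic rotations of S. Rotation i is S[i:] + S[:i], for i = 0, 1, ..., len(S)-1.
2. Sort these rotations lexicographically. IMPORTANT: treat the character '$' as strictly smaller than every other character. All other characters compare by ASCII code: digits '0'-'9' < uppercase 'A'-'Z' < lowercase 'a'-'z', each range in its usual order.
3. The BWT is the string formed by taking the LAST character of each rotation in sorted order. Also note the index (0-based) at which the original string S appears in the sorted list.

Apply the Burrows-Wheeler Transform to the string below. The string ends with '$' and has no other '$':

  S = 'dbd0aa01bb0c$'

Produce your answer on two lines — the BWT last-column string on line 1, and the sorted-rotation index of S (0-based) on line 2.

All 13 rotations (rotation i = S[i:]+S[:i]):
  rot[0] = dbd0aa01bb0c$
  rot[1] = bd0aa01bb0c$d
  rot[2] = d0aa01bb0c$db
  rot[3] = 0aa01bb0c$dbd
  rot[4] = aa01bb0c$dbd0
  rot[5] = a01bb0c$dbd0a
  rot[6] = 01bb0c$dbd0aa
  rot[7] = 1bb0c$dbd0aa0
  rot[8] = bb0c$dbd0aa01
  rot[9] = b0c$dbd0aa01b
  rot[10] = 0c$dbd0aa01bb
  rot[11] = c$dbd0aa01bb0
  rot[12] = $dbd0aa01bb0c
Sorted (with $ < everything):
  sorted[0] = $dbd0aa01bb0c  (last char: 'c')
  sorted[1] = 01bb0c$dbd0aa  (last char: 'a')
  sorted[2] = 0aa01bb0c$dbd  (last char: 'd')
  sorted[3] = 0c$dbd0aa01bb  (last char: 'b')
  sorted[4] = 1bb0c$dbd0aa0  (last char: '0')
  sorted[5] = a01bb0c$dbd0a  (last char: 'a')
  sorted[6] = aa01bb0c$dbd0  (last char: '0')
  sorted[7] = b0c$dbd0aa01b  (last char: 'b')
  sorted[8] = bb0c$dbd0aa01  (last char: '1')
  sorted[9] = bd0aa01bb0c$d  (last char: 'd')
  sorted[10] = c$dbd0aa01bb0  (last char: '0')
  sorted[11] = d0aa01bb0c$db  (last char: 'b')
  sorted[12] = dbd0aa01bb0c$  (last char: '$')
Last column: cadb0a0b1d0b$
Original string S is at sorted index 12

Answer: cadb0a0b1d0b$
12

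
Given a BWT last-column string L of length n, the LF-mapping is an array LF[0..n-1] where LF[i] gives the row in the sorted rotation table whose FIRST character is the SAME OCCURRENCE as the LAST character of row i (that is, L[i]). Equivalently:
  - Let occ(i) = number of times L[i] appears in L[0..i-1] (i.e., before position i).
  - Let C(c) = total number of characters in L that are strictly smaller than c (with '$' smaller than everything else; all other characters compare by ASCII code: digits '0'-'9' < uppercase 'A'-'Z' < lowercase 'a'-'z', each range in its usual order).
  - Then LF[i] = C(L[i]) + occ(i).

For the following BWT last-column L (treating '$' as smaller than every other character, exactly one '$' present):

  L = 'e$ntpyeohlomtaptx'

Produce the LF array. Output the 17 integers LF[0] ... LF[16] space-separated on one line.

Answer: 2 0 7 12 10 16 3 8 4 5 9 6 13 1 11 14 15

Derivation:
Char counts: '$':1, 'a':1, 'e':2, 'h':1, 'l':1, 'm':1, 'n':1, 'o':2, 'p':2, 't':3, 'x':1, 'y':1
C (first-col start): C('$')=0, C('a')=1, C('e')=2, C('h')=4, C('l')=5, C('m')=6, C('n')=7, C('o')=8, C('p')=10, C('t')=12, C('x')=15, C('y')=16
L[0]='e': occ=0, LF[0]=C('e')+0=2+0=2
L[1]='$': occ=0, LF[1]=C('$')+0=0+0=0
L[2]='n': occ=0, LF[2]=C('n')+0=7+0=7
L[3]='t': occ=0, LF[3]=C('t')+0=12+0=12
L[4]='p': occ=0, LF[4]=C('p')+0=10+0=10
L[5]='y': occ=0, LF[5]=C('y')+0=16+0=16
L[6]='e': occ=1, LF[6]=C('e')+1=2+1=3
L[7]='o': occ=0, LF[7]=C('o')+0=8+0=8
L[8]='h': occ=0, LF[8]=C('h')+0=4+0=4
L[9]='l': occ=0, LF[9]=C('l')+0=5+0=5
L[10]='o': occ=1, LF[10]=C('o')+1=8+1=9
L[11]='m': occ=0, LF[11]=C('m')+0=6+0=6
L[12]='t': occ=1, LF[12]=C('t')+1=12+1=13
L[13]='a': occ=0, LF[13]=C('a')+0=1+0=1
L[14]='p': occ=1, LF[14]=C('p')+1=10+1=11
L[15]='t': occ=2, LF[15]=C('t')+2=12+2=14
L[16]='x': occ=0, LF[16]=C('x')+0=15+0=15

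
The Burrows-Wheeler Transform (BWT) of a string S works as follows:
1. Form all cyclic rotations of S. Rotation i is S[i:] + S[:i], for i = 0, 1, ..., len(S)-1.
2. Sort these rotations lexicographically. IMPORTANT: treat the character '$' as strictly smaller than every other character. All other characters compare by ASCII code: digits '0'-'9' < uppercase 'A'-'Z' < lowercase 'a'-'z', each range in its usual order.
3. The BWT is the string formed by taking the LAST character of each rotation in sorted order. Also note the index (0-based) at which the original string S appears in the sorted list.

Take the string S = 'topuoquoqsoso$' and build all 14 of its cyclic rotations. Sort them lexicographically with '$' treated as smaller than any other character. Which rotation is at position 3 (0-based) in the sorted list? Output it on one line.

Answer: oqsoso$topuoqu

Derivation:
All 14 rotations (rotation i = S[i:]+S[:i]):
  rot[0] = topuoquoqsoso$
  rot[1] = opuoquoqsoso$t
  rot[2] = puoquoqsoso$to
  rot[3] = uoquoqsoso$top
  rot[4] = oquoqsoso$topu
  rot[5] = quoqsoso$topuo
  rot[6] = uoqsoso$topuoq
  rot[7] = oqsoso$topuoqu
  rot[8] = qsoso$topuoquo
  rot[9] = soso$topuoquoq
  rot[10] = oso$topuoquoqs
  rot[11] = so$topuoquoqso
  rot[12] = o$topuoquoqsos
  rot[13] = $topuoquoqsoso
Sorted (with $ < everything):
  sorted[0] = $topuoquoqsoso
  sorted[1] = o$topuoquoqsos
  sorted[2] = opuoquoqsoso$t
  sorted[3] = oqsoso$topuoqu
  sorted[4] = oquoqsoso$topu
  sorted[5] = oso$topuoquoqs
  sorted[6] = puoquoqsoso$to
  sorted[7] = qsoso$topuoquo
  sorted[8] = quoqsoso$topuo
  sorted[9] = so$topuoquoqso
  sorted[10] = soso$topuoquoq
  sorted[11] = topuoquoqsoso$
  sorted[12] = uoqsoso$topuoq
  sorted[13] = uoquoqsoso$top
sorted[3] = oqsoso$topuoqu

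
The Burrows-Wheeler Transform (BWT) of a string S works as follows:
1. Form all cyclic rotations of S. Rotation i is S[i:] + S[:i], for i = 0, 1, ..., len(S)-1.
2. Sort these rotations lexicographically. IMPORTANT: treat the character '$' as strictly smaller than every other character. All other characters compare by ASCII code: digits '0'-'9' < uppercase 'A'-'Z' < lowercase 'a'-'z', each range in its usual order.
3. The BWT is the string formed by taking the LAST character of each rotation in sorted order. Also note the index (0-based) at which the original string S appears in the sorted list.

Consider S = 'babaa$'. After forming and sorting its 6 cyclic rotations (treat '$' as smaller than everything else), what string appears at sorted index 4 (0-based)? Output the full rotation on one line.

All 6 rotations (rotation i = S[i:]+S[:i]):
  rot[0] = babaa$
  rot[1] = abaa$b
  rot[2] = baa$ba
  rot[3] = aa$bab
  rot[4] = a$baba
  rot[5] = $babaa
Sorted (with $ < everything):
  sorted[0] = $babaa
  sorted[1] = a$baba
  sorted[2] = aa$bab
  sorted[3] = abaa$b
  sorted[4] = baa$ba
  sorted[5] = babaa$
sorted[4] = baa$ba

Answer: baa$ba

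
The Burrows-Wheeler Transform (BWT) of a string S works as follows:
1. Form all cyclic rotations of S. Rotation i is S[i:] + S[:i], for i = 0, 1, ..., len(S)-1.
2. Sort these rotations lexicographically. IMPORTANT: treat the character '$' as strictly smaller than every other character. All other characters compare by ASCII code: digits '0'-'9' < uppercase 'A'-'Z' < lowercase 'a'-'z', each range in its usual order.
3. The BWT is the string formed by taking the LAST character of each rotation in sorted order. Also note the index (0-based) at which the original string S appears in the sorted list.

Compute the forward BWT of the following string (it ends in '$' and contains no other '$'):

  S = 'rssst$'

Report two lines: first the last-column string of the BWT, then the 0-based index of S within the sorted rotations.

Answer: t$rsss
1

Derivation:
All 6 rotations (rotation i = S[i:]+S[:i]):
  rot[0] = rssst$
  rot[1] = ssst$r
  rot[2] = sst$rs
  rot[3] = st$rss
  rot[4] = t$rsss
  rot[5] = $rssst
Sorted (with $ < everything):
  sorted[0] = $rssst  (last char: 't')
  sorted[1] = rssst$  (last char: '$')
  sorted[2] = ssst$r  (last char: 'r')
  sorted[3] = sst$rs  (last char: 's')
  sorted[4] = st$rss  (last char: 's')
  sorted[5] = t$rsss  (last char: 's')
Last column: t$rsss
Original string S is at sorted index 1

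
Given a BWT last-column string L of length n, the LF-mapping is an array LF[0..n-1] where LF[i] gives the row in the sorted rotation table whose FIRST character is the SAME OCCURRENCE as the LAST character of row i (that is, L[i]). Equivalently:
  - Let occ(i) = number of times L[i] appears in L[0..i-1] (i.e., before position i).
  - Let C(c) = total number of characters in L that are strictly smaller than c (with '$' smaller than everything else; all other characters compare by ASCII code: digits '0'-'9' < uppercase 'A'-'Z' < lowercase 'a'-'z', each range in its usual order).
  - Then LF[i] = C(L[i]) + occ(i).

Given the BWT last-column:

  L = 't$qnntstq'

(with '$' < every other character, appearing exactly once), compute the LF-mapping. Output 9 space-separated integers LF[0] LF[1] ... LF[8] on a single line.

Char counts: '$':1, 'n':2, 'q':2, 's':1, 't':3
C (first-col start): C('$')=0, C('n')=1, C('q')=3, C('s')=5, C('t')=6
L[0]='t': occ=0, LF[0]=C('t')+0=6+0=6
L[1]='$': occ=0, LF[1]=C('$')+0=0+0=0
L[2]='q': occ=0, LF[2]=C('q')+0=3+0=3
L[3]='n': occ=0, LF[3]=C('n')+0=1+0=1
L[4]='n': occ=1, LF[4]=C('n')+1=1+1=2
L[5]='t': occ=1, LF[5]=C('t')+1=6+1=7
L[6]='s': occ=0, LF[6]=C('s')+0=5+0=5
L[7]='t': occ=2, LF[7]=C('t')+2=6+2=8
L[8]='q': occ=1, LF[8]=C('q')+1=3+1=4

Answer: 6 0 3 1 2 7 5 8 4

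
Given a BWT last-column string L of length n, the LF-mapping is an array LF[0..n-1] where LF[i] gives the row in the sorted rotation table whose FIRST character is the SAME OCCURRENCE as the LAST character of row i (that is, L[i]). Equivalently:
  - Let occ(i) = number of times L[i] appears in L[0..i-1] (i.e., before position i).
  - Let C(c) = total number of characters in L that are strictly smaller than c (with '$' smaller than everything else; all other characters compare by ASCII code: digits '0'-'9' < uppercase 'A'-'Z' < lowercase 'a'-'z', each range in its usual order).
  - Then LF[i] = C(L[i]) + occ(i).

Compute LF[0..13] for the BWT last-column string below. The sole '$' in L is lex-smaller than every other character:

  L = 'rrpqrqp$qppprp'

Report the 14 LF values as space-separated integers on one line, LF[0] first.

Char counts: '$':1, 'p':6, 'q':3, 'r':4
C (first-col start): C('$')=0, C('p')=1, C('q')=7, C('r')=10
L[0]='r': occ=0, LF[0]=C('r')+0=10+0=10
L[1]='r': occ=1, LF[1]=C('r')+1=10+1=11
L[2]='p': occ=0, LF[2]=C('p')+0=1+0=1
L[3]='q': occ=0, LF[3]=C('q')+0=7+0=7
L[4]='r': occ=2, LF[4]=C('r')+2=10+2=12
L[5]='q': occ=1, LF[5]=C('q')+1=7+1=8
L[6]='p': occ=1, LF[6]=C('p')+1=1+1=2
L[7]='$': occ=0, LF[7]=C('$')+0=0+0=0
L[8]='q': occ=2, LF[8]=C('q')+2=7+2=9
L[9]='p': occ=2, LF[9]=C('p')+2=1+2=3
L[10]='p': occ=3, LF[10]=C('p')+3=1+3=4
L[11]='p': occ=4, LF[11]=C('p')+4=1+4=5
L[12]='r': occ=3, LF[12]=C('r')+3=10+3=13
L[13]='p': occ=5, LF[13]=C('p')+5=1+5=6

Answer: 10 11 1 7 12 8 2 0 9 3 4 5 13 6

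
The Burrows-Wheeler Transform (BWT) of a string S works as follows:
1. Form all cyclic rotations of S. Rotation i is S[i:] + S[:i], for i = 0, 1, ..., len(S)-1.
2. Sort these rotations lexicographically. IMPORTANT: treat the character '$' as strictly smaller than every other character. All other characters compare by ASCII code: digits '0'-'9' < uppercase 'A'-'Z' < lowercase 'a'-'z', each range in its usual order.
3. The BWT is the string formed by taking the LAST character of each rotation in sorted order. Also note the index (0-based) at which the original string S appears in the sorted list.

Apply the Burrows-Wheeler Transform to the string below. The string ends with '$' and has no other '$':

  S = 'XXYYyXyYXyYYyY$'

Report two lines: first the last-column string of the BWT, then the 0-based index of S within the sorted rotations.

Answer: Y$XyYyyXyYYYYXX
1

Derivation:
All 15 rotations (rotation i = S[i:]+S[:i]):
  rot[0] = XXYYyXyYXyYYyY$
  rot[1] = XYYyXyYXyYYyY$X
  rot[2] = YYyXyYXyYYyY$XX
  rot[3] = YyXyYXyYYyY$XXY
  rot[4] = yXyYXyYYyY$XXYY
  rot[5] = XyYXyYYyY$XXYYy
  rot[6] = yYXyYYyY$XXYYyX
  rot[7] = YXyYYyY$XXYYyXy
  rot[8] = XyYYyY$XXYYyXyY
  rot[9] = yYYyY$XXYYyXyYX
  rot[10] = YYyY$XXYYyXyYXy
  rot[11] = YyY$XXYYyXyYXyY
  rot[12] = yY$XXYYyXyYXyYY
  rot[13] = Y$XXYYyXyYXyYYy
  rot[14] = $XXYYyXyYXyYYyY
Sorted (with $ < everything):
  sorted[0] = $XXYYyXyYXyYYyY  (last char: 'Y')
  sorted[1] = XXYYyXyYXyYYyY$  (last char: '$')
  sorted[2] = XYYyXyYXyYYyY$X  (last char: 'X')
  sorted[3] = XyYXyYYyY$XXYYy  (last char: 'y')
  sorted[4] = XyYYyY$XXYYyXyY  (last char: 'Y')
  sorted[5] = Y$XXYYyXyYXyYYy  (last char: 'y')
  sorted[6] = YXyYYyY$XXYYyXy  (last char: 'y')
  sorted[7] = YYyXyYXyYYyY$XX  (last char: 'X')
  sorted[8] = YYyY$XXYYyXyYXy  (last char: 'y')
  sorted[9] = YyXyYXyYYyY$XXY  (last char: 'Y')
  sorted[10] = YyY$XXYYyXyYXyY  (last char: 'Y')
  sorted[11] = yXyYXyYYyY$XXYY  (last char: 'Y')
  sorted[12] = yY$XXYYyXyYXyYY  (last char: 'Y')
  sorted[13] = yYXyYYyY$XXYYyX  (last char: 'X')
  sorted[14] = yYYyY$XXYYyXyYX  (last char: 'X')
Last column: Y$XyYyyXyYYYYXX
Original string S is at sorted index 1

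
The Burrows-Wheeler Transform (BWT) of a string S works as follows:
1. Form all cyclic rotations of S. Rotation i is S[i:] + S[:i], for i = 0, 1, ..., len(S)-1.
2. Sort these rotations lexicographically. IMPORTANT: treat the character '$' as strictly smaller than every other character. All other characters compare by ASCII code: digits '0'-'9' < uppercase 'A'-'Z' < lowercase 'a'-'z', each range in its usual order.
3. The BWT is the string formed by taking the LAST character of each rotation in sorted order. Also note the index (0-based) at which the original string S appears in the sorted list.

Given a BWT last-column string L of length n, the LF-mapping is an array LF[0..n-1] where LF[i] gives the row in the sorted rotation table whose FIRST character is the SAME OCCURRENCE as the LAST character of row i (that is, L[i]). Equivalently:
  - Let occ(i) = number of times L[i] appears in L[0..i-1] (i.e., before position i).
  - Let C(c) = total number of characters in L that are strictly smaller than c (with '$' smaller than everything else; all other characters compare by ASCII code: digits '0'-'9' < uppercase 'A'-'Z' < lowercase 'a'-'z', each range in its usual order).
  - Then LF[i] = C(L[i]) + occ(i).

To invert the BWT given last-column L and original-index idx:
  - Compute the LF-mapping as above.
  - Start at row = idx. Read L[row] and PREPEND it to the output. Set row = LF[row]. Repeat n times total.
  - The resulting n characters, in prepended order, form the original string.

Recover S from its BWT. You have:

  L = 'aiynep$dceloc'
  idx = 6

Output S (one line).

Answer: encyclopedia$

Derivation:
LF mapping: 1 7 12 9 5 11 0 4 2 6 8 10 3
Walk LF starting at row 6, prepending L[row]:
  step 1: row=6, L[6]='$', prepend. Next row=LF[6]=0
  step 2: row=0, L[0]='a', prepend. Next row=LF[0]=1
  step 3: row=1, L[1]='i', prepend. Next row=LF[1]=7
  step 4: row=7, L[7]='d', prepend. Next row=LF[7]=4
  step 5: row=4, L[4]='e', prepend. Next row=LF[4]=5
  step 6: row=5, L[5]='p', prepend. Next row=LF[5]=11
  step 7: row=11, L[11]='o', prepend. Next row=LF[11]=10
  step 8: row=10, L[10]='l', prepend. Next row=LF[10]=8
  step 9: row=8, L[8]='c', prepend. Next row=LF[8]=2
  step 10: row=2, L[2]='y', prepend. Next row=LF[2]=12
  step 11: row=12, L[12]='c', prepend. Next row=LF[12]=3
  step 12: row=3, L[3]='n', prepend. Next row=LF[3]=9
  step 13: row=9, L[9]='e', prepend. Next row=LF[9]=6
Reversed output: encyclopedia$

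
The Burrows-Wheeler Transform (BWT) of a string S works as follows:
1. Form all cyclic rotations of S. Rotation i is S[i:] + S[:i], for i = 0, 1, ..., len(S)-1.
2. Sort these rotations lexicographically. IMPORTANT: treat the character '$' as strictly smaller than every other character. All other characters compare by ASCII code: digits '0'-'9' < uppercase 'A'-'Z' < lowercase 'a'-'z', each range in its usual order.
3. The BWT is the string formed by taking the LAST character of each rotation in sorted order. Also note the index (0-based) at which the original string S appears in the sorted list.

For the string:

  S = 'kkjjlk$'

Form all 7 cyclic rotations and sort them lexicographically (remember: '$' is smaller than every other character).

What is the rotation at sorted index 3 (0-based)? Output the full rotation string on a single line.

All 7 rotations (rotation i = S[i:]+S[:i]):
  rot[0] = kkjjlk$
  rot[1] = kjjlk$k
  rot[2] = jjlk$kk
  rot[3] = jlk$kkj
  rot[4] = lk$kkjj
  rot[5] = k$kkjjl
  rot[6] = $kkjjlk
Sorted (with $ < everything):
  sorted[0] = $kkjjlk
  sorted[1] = jjlk$kk
  sorted[2] = jlk$kkj
  sorted[3] = k$kkjjl
  sorted[4] = kjjlk$k
  sorted[5] = kkjjlk$
  sorted[6] = lk$kkjj
sorted[3] = k$kkjjl

Answer: k$kkjjl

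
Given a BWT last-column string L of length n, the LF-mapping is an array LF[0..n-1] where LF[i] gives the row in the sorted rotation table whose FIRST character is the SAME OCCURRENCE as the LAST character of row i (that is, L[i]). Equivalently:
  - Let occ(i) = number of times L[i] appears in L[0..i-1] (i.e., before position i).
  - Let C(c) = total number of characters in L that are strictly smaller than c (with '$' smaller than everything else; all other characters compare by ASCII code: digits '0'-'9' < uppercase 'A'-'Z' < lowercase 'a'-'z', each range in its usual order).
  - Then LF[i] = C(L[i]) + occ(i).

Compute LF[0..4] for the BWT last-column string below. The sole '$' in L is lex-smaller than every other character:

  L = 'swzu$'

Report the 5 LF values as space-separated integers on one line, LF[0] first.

Char counts: '$':1, 's':1, 'u':1, 'w':1, 'z':1
C (first-col start): C('$')=0, C('s')=1, C('u')=2, C('w')=3, C('z')=4
L[0]='s': occ=0, LF[0]=C('s')+0=1+0=1
L[1]='w': occ=0, LF[1]=C('w')+0=3+0=3
L[2]='z': occ=0, LF[2]=C('z')+0=4+0=4
L[3]='u': occ=0, LF[3]=C('u')+0=2+0=2
L[4]='$': occ=0, LF[4]=C('$')+0=0+0=0

Answer: 1 3 4 2 0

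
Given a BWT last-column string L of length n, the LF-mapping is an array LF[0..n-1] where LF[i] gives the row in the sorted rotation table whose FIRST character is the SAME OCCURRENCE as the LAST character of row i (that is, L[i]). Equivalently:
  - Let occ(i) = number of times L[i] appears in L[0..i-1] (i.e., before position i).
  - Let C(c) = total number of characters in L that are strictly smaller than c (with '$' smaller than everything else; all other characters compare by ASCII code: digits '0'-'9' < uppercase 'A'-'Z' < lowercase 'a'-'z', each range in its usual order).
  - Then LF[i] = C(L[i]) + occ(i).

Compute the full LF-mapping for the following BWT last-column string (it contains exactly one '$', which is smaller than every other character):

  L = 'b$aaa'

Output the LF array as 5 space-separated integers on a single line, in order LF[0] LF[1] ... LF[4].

Char counts: '$':1, 'a':3, 'b':1
C (first-col start): C('$')=0, C('a')=1, C('b')=4
L[0]='b': occ=0, LF[0]=C('b')+0=4+0=4
L[1]='$': occ=0, LF[1]=C('$')+0=0+0=0
L[2]='a': occ=0, LF[2]=C('a')+0=1+0=1
L[3]='a': occ=1, LF[3]=C('a')+1=1+1=2
L[4]='a': occ=2, LF[4]=C('a')+2=1+2=3

Answer: 4 0 1 2 3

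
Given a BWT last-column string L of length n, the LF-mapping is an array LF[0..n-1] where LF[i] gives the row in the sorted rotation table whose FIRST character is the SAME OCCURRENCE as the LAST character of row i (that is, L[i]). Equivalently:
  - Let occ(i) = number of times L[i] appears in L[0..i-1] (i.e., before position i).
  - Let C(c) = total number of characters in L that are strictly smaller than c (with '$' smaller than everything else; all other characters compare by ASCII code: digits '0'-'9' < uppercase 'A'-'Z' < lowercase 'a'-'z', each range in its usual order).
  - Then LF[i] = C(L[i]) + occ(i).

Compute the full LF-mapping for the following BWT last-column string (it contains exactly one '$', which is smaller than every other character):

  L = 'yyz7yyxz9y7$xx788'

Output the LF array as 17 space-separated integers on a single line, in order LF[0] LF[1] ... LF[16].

Char counts: '$':1, '7':3, '8':2, '9':1, 'x':3, 'y':5, 'z':2
C (first-col start): C('$')=0, C('7')=1, C('8')=4, C('9')=6, C('x')=7, C('y')=10, C('z')=15
L[0]='y': occ=0, LF[0]=C('y')+0=10+0=10
L[1]='y': occ=1, LF[1]=C('y')+1=10+1=11
L[2]='z': occ=0, LF[2]=C('z')+0=15+0=15
L[3]='7': occ=0, LF[3]=C('7')+0=1+0=1
L[4]='y': occ=2, LF[4]=C('y')+2=10+2=12
L[5]='y': occ=3, LF[5]=C('y')+3=10+3=13
L[6]='x': occ=0, LF[6]=C('x')+0=7+0=7
L[7]='z': occ=1, LF[7]=C('z')+1=15+1=16
L[8]='9': occ=0, LF[8]=C('9')+0=6+0=6
L[9]='y': occ=4, LF[9]=C('y')+4=10+4=14
L[10]='7': occ=1, LF[10]=C('7')+1=1+1=2
L[11]='$': occ=0, LF[11]=C('$')+0=0+0=0
L[12]='x': occ=1, LF[12]=C('x')+1=7+1=8
L[13]='x': occ=2, LF[13]=C('x')+2=7+2=9
L[14]='7': occ=2, LF[14]=C('7')+2=1+2=3
L[15]='8': occ=0, LF[15]=C('8')+0=4+0=4
L[16]='8': occ=1, LF[16]=C('8')+1=4+1=5

Answer: 10 11 15 1 12 13 7 16 6 14 2 0 8 9 3 4 5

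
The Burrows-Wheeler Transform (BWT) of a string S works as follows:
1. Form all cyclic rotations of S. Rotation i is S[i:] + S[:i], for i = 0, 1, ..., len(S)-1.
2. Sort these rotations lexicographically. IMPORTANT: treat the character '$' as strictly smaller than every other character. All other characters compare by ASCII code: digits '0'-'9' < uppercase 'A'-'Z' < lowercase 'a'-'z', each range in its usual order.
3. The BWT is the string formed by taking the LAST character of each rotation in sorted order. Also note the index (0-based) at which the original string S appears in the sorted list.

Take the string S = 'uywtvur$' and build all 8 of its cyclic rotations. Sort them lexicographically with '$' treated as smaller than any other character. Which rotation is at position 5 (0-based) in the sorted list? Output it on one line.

Answer: vur$uywt

Derivation:
All 8 rotations (rotation i = S[i:]+S[:i]):
  rot[0] = uywtvur$
  rot[1] = ywtvur$u
  rot[2] = wtvur$uy
  rot[3] = tvur$uyw
  rot[4] = vur$uywt
  rot[5] = ur$uywtv
  rot[6] = r$uywtvu
  rot[7] = $uywtvur
Sorted (with $ < everything):
  sorted[0] = $uywtvur
  sorted[1] = r$uywtvu
  sorted[2] = tvur$uyw
  sorted[3] = ur$uywtv
  sorted[4] = uywtvur$
  sorted[5] = vur$uywt
  sorted[6] = wtvur$uy
  sorted[7] = ywtvur$u
sorted[5] = vur$uywt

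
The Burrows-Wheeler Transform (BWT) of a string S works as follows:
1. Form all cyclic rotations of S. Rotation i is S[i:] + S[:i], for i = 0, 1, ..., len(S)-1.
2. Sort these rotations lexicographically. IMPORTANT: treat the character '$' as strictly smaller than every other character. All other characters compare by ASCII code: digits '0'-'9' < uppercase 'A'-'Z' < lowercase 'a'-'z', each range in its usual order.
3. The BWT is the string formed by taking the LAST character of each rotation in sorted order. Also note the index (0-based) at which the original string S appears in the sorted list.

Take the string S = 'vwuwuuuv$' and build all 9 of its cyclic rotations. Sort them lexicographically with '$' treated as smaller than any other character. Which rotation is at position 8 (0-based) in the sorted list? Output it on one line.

All 9 rotations (rotation i = S[i:]+S[:i]):
  rot[0] = vwuwuuuv$
  rot[1] = wuwuuuv$v
  rot[2] = uwuuuv$vw
  rot[3] = wuuuv$vwu
  rot[4] = uuuv$vwuw
  rot[5] = uuv$vwuwu
  rot[6] = uv$vwuwuu
  rot[7] = v$vwuwuuu
  rot[8] = $vwuwuuuv
Sorted (with $ < everything):
  sorted[0] = $vwuwuuuv
  sorted[1] = uuuv$vwuw
  sorted[2] = uuv$vwuwu
  sorted[3] = uv$vwuwuu
  sorted[4] = uwuuuv$vw
  sorted[5] = v$vwuwuuu
  sorted[6] = vwuwuuuv$
  sorted[7] = wuuuv$vwu
  sorted[8] = wuwuuuv$v
sorted[8] = wuwuuuv$v

Answer: wuwuuuv$v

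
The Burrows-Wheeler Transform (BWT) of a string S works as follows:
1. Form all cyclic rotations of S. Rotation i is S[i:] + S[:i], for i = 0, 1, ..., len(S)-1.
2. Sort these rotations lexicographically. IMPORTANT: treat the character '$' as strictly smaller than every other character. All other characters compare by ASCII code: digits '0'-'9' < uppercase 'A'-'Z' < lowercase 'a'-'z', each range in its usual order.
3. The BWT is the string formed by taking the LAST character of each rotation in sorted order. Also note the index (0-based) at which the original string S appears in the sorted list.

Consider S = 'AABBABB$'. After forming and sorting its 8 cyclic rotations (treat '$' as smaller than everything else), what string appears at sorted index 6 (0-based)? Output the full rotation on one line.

All 8 rotations (rotation i = S[i:]+S[:i]):
  rot[0] = AABBABB$
  rot[1] = ABBABB$A
  rot[2] = BBABB$AA
  rot[3] = BABB$AAB
  rot[4] = ABB$AABB
  rot[5] = BB$AABBA
  rot[6] = B$AABBAB
  rot[7] = $AABBABB
Sorted (with $ < everything):
  sorted[0] = $AABBABB
  sorted[1] = AABBABB$
  sorted[2] = ABB$AABB
  sorted[3] = ABBABB$A
  sorted[4] = B$AABBAB
  sorted[5] = BABB$AAB
  sorted[6] = BB$AABBA
  sorted[7] = BBABB$AA
sorted[6] = BB$AABBA

Answer: BB$AABBA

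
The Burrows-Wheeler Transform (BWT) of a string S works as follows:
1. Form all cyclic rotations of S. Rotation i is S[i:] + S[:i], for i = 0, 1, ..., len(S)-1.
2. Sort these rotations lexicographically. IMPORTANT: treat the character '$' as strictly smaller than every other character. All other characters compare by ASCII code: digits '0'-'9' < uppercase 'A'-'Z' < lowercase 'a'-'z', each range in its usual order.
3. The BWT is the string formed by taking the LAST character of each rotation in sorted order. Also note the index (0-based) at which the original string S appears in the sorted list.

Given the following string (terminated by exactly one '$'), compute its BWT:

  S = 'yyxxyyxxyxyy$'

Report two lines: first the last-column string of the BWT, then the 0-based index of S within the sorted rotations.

All 13 rotations (rotation i = S[i:]+S[:i]):
  rot[0] = yyxxyyxxyxyy$
  rot[1] = yxxyyxxyxyy$y
  rot[2] = xxyyxxyxyy$yy
  rot[3] = xyyxxyxyy$yyx
  rot[4] = yyxxyxyy$yyxx
  rot[5] = yxxyxyy$yyxxy
  rot[6] = xxyxyy$yyxxyy
  rot[7] = xyxyy$yyxxyyx
  rot[8] = yxyy$yyxxyyxx
  rot[9] = xyy$yyxxyyxxy
  rot[10] = yy$yyxxyyxxyx
  rot[11] = y$yyxxyyxxyxy
  rot[12] = $yyxxyyxxyxyy
Sorted (with $ < everything):
  sorted[0] = $yyxxyyxxyxyy  (last char: 'y')
  sorted[1] = xxyxyy$yyxxyy  (last char: 'y')
  sorted[2] = xxyyxxyxyy$yy  (last char: 'y')
  sorted[3] = xyxyy$yyxxyyx  (last char: 'x')
  sorted[4] = xyy$yyxxyyxxy  (last char: 'y')
  sorted[5] = xyyxxyxyy$yyx  (last char: 'x')
  sorted[6] = y$yyxxyyxxyxy  (last char: 'y')
  sorted[7] = yxxyxyy$yyxxy  (last char: 'y')
  sorted[8] = yxxyyxxyxyy$y  (last char: 'y')
  sorted[9] = yxyy$yyxxyyxx  (last char: 'x')
  sorted[10] = yy$yyxxyyxxyx  (last char: 'x')
  sorted[11] = yyxxyxyy$yyxx  (last char: 'x')
  sorted[12] = yyxxyyxxyxyy$  (last char: '$')
Last column: yyyxyxyyyxxx$
Original string S is at sorted index 12

Answer: yyyxyxyyyxxx$
12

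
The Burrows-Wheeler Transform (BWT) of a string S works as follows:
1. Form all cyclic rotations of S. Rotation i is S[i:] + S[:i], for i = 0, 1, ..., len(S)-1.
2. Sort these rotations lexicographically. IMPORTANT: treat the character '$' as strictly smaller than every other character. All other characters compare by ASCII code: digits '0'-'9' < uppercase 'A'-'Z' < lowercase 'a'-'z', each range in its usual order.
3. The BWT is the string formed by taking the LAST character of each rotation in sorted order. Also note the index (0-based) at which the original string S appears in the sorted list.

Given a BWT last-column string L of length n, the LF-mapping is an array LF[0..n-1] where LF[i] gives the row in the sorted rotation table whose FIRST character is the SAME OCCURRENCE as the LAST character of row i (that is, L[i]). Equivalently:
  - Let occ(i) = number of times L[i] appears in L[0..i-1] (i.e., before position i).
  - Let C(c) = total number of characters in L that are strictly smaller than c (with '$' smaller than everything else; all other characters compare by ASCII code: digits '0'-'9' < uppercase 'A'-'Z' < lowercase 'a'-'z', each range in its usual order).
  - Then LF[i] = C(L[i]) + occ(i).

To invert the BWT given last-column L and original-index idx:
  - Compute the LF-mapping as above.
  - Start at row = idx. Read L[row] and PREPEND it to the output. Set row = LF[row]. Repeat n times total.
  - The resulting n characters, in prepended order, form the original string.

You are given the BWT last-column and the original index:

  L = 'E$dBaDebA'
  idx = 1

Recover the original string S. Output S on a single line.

LF mapping: 4 0 7 2 5 3 8 6 1
Walk LF starting at row 1, prepending L[row]:
  step 1: row=1, L[1]='$', prepend. Next row=LF[1]=0
  step 2: row=0, L[0]='E', prepend. Next row=LF[0]=4
  step 3: row=4, L[4]='a', prepend. Next row=LF[4]=5
  step 4: row=5, L[5]='D', prepend. Next row=LF[5]=3
  step 5: row=3, L[3]='B', prepend. Next row=LF[3]=2
  step 6: row=2, L[2]='d', prepend. Next row=LF[2]=7
  step 7: row=7, L[7]='b', prepend. Next row=LF[7]=6
  step 8: row=6, L[6]='e', prepend. Next row=LF[6]=8
  step 9: row=8, L[8]='A', prepend. Next row=LF[8]=1
Reversed output: AebdBDaE$

Answer: AebdBDaE$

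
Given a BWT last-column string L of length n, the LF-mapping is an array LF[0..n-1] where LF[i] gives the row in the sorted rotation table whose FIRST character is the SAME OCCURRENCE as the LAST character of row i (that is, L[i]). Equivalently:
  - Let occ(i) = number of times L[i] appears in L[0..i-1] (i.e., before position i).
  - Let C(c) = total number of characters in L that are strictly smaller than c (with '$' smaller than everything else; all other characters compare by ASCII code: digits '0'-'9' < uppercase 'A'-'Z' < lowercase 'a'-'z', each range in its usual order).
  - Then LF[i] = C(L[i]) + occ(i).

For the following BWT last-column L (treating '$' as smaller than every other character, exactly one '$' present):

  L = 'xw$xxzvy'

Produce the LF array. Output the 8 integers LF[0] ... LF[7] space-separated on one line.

Answer: 3 2 0 4 5 7 1 6

Derivation:
Char counts: '$':1, 'v':1, 'w':1, 'x':3, 'y':1, 'z':1
C (first-col start): C('$')=0, C('v')=1, C('w')=2, C('x')=3, C('y')=6, C('z')=7
L[0]='x': occ=0, LF[0]=C('x')+0=3+0=3
L[1]='w': occ=0, LF[1]=C('w')+0=2+0=2
L[2]='$': occ=0, LF[2]=C('$')+0=0+0=0
L[3]='x': occ=1, LF[3]=C('x')+1=3+1=4
L[4]='x': occ=2, LF[4]=C('x')+2=3+2=5
L[5]='z': occ=0, LF[5]=C('z')+0=7+0=7
L[6]='v': occ=0, LF[6]=C('v')+0=1+0=1
L[7]='y': occ=0, LF[7]=C('y')+0=6+0=6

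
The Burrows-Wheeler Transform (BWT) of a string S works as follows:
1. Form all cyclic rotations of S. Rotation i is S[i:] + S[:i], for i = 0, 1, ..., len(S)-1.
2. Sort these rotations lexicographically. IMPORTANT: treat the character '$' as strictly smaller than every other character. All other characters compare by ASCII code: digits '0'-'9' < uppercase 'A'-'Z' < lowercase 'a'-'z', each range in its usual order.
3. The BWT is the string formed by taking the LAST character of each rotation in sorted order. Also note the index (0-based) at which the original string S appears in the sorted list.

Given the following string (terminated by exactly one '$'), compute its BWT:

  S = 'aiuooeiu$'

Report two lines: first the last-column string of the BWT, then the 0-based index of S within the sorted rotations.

All 9 rotations (rotation i = S[i:]+S[:i]):
  rot[0] = aiuooeiu$
  rot[1] = iuooeiu$a
  rot[2] = uooeiu$ai
  rot[3] = ooeiu$aiu
  rot[4] = oeiu$aiuo
  rot[5] = eiu$aiuoo
  rot[6] = iu$aiuooe
  rot[7] = u$aiuooei
  rot[8] = $aiuooeiu
Sorted (with $ < everything):
  sorted[0] = $aiuooeiu  (last char: 'u')
  sorted[1] = aiuooeiu$  (last char: '$')
  sorted[2] = eiu$aiuoo  (last char: 'o')
  sorted[3] = iu$aiuooe  (last char: 'e')
  sorted[4] = iuooeiu$a  (last char: 'a')
  sorted[5] = oeiu$aiuo  (last char: 'o')
  sorted[6] = ooeiu$aiu  (last char: 'u')
  sorted[7] = u$aiuooei  (last char: 'i')
  sorted[8] = uooeiu$ai  (last char: 'i')
Last column: u$oeaouii
Original string S is at sorted index 1

Answer: u$oeaouii
1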